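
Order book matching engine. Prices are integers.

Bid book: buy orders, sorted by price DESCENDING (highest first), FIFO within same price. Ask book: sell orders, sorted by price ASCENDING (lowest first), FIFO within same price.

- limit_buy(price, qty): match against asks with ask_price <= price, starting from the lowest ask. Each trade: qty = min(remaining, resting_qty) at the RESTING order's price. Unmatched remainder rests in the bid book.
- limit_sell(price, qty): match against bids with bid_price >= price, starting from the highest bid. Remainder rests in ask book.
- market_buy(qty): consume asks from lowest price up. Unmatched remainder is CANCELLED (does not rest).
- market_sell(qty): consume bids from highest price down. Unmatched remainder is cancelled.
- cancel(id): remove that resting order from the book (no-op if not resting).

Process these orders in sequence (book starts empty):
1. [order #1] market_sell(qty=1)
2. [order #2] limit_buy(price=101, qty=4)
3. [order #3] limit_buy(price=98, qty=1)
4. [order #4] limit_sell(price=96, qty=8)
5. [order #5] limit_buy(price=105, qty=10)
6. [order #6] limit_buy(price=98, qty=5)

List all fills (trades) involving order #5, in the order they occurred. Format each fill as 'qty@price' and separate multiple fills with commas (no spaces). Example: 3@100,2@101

Answer: 3@96

Derivation:
After op 1 [order #1] market_sell(qty=1): fills=none; bids=[-] asks=[-]
After op 2 [order #2] limit_buy(price=101, qty=4): fills=none; bids=[#2:4@101] asks=[-]
After op 3 [order #3] limit_buy(price=98, qty=1): fills=none; bids=[#2:4@101 #3:1@98] asks=[-]
After op 4 [order #4] limit_sell(price=96, qty=8): fills=#2x#4:4@101 #3x#4:1@98; bids=[-] asks=[#4:3@96]
After op 5 [order #5] limit_buy(price=105, qty=10): fills=#5x#4:3@96; bids=[#5:7@105] asks=[-]
After op 6 [order #6] limit_buy(price=98, qty=5): fills=none; bids=[#5:7@105 #6:5@98] asks=[-]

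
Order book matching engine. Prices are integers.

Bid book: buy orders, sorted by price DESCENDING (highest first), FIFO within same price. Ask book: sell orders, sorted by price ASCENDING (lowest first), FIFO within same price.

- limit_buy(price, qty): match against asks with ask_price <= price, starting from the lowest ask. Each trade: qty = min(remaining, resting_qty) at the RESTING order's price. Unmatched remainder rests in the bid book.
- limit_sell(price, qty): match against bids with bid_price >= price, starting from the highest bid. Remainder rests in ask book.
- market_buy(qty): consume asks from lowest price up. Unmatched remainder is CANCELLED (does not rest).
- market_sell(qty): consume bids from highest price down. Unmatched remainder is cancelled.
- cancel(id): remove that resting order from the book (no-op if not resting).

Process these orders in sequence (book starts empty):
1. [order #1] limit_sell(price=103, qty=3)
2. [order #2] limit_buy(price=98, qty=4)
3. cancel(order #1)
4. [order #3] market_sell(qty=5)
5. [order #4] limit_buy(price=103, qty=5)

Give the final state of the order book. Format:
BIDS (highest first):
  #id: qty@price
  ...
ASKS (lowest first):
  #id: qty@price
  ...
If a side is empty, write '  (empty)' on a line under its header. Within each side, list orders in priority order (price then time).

After op 1 [order #1] limit_sell(price=103, qty=3): fills=none; bids=[-] asks=[#1:3@103]
After op 2 [order #2] limit_buy(price=98, qty=4): fills=none; bids=[#2:4@98] asks=[#1:3@103]
After op 3 cancel(order #1): fills=none; bids=[#2:4@98] asks=[-]
After op 4 [order #3] market_sell(qty=5): fills=#2x#3:4@98; bids=[-] asks=[-]
After op 5 [order #4] limit_buy(price=103, qty=5): fills=none; bids=[#4:5@103] asks=[-]

Answer: BIDS (highest first):
  #4: 5@103
ASKS (lowest first):
  (empty)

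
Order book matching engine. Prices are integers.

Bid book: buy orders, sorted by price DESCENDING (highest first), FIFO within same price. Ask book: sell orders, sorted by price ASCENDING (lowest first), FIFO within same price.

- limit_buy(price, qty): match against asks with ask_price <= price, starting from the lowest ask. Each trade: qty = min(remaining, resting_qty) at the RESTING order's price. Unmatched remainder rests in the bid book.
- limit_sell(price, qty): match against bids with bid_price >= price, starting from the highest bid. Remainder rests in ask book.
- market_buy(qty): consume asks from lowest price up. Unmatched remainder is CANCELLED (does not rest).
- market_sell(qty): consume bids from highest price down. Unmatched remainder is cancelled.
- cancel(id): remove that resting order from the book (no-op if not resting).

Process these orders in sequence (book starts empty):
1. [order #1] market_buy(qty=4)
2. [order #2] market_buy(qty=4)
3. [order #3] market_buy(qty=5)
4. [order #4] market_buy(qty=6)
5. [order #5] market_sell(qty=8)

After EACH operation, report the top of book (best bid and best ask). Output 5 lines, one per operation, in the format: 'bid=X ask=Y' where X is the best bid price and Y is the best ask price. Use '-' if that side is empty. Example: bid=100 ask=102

After op 1 [order #1] market_buy(qty=4): fills=none; bids=[-] asks=[-]
After op 2 [order #2] market_buy(qty=4): fills=none; bids=[-] asks=[-]
After op 3 [order #3] market_buy(qty=5): fills=none; bids=[-] asks=[-]
After op 4 [order #4] market_buy(qty=6): fills=none; bids=[-] asks=[-]
After op 5 [order #5] market_sell(qty=8): fills=none; bids=[-] asks=[-]

Answer: bid=- ask=-
bid=- ask=-
bid=- ask=-
bid=- ask=-
bid=- ask=-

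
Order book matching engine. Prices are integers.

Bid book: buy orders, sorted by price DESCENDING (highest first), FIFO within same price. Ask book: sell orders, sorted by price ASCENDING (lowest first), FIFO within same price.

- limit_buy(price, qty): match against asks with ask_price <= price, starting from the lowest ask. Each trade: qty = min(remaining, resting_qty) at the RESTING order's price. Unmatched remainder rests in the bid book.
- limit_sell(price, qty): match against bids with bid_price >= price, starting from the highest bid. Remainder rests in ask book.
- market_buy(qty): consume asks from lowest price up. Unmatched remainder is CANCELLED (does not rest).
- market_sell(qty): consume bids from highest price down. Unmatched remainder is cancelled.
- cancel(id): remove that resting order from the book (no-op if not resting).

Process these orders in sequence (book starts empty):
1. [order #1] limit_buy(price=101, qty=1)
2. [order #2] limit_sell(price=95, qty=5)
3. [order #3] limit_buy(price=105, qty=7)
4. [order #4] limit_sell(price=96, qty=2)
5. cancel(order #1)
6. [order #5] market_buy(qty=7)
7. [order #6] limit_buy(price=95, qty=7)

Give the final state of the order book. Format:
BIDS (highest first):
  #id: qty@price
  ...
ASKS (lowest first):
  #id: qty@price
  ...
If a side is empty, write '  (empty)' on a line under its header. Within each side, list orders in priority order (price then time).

Answer: BIDS (highest first):
  #3: 1@105
  #6: 7@95
ASKS (lowest first):
  (empty)

Derivation:
After op 1 [order #1] limit_buy(price=101, qty=1): fills=none; bids=[#1:1@101] asks=[-]
After op 2 [order #2] limit_sell(price=95, qty=5): fills=#1x#2:1@101; bids=[-] asks=[#2:4@95]
After op 3 [order #3] limit_buy(price=105, qty=7): fills=#3x#2:4@95; bids=[#3:3@105] asks=[-]
After op 4 [order #4] limit_sell(price=96, qty=2): fills=#3x#4:2@105; bids=[#3:1@105] asks=[-]
After op 5 cancel(order #1): fills=none; bids=[#3:1@105] asks=[-]
After op 6 [order #5] market_buy(qty=7): fills=none; bids=[#3:1@105] asks=[-]
After op 7 [order #6] limit_buy(price=95, qty=7): fills=none; bids=[#3:1@105 #6:7@95] asks=[-]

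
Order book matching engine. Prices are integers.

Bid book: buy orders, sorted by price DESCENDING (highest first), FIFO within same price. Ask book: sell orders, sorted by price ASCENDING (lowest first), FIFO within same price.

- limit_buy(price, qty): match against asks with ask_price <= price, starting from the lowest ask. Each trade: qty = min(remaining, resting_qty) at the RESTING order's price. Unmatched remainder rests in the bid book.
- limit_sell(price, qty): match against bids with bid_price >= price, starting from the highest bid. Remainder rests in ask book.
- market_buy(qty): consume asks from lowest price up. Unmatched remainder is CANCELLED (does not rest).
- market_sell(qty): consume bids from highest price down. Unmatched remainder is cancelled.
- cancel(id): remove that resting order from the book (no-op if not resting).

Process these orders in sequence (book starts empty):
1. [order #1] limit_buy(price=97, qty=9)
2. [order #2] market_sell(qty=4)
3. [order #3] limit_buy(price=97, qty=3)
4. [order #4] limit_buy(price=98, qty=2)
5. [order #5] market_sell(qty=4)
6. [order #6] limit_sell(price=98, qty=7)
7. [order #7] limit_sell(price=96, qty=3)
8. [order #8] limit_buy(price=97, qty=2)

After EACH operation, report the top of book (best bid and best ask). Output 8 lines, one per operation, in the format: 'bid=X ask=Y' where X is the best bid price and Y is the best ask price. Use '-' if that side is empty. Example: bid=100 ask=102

After op 1 [order #1] limit_buy(price=97, qty=9): fills=none; bids=[#1:9@97] asks=[-]
After op 2 [order #2] market_sell(qty=4): fills=#1x#2:4@97; bids=[#1:5@97] asks=[-]
After op 3 [order #3] limit_buy(price=97, qty=3): fills=none; bids=[#1:5@97 #3:3@97] asks=[-]
After op 4 [order #4] limit_buy(price=98, qty=2): fills=none; bids=[#4:2@98 #1:5@97 #3:3@97] asks=[-]
After op 5 [order #5] market_sell(qty=4): fills=#4x#5:2@98 #1x#5:2@97; bids=[#1:3@97 #3:3@97] asks=[-]
After op 6 [order #6] limit_sell(price=98, qty=7): fills=none; bids=[#1:3@97 #3:3@97] asks=[#6:7@98]
After op 7 [order #7] limit_sell(price=96, qty=3): fills=#1x#7:3@97; bids=[#3:3@97] asks=[#6:7@98]
After op 8 [order #8] limit_buy(price=97, qty=2): fills=none; bids=[#3:3@97 #8:2@97] asks=[#6:7@98]

Answer: bid=97 ask=-
bid=97 ask=-
bid=97 ask=-
bid=98 ask=-
bid=97 ask=-
bid=97 ask=98
bid=97 ask=98
bid=97 ask=98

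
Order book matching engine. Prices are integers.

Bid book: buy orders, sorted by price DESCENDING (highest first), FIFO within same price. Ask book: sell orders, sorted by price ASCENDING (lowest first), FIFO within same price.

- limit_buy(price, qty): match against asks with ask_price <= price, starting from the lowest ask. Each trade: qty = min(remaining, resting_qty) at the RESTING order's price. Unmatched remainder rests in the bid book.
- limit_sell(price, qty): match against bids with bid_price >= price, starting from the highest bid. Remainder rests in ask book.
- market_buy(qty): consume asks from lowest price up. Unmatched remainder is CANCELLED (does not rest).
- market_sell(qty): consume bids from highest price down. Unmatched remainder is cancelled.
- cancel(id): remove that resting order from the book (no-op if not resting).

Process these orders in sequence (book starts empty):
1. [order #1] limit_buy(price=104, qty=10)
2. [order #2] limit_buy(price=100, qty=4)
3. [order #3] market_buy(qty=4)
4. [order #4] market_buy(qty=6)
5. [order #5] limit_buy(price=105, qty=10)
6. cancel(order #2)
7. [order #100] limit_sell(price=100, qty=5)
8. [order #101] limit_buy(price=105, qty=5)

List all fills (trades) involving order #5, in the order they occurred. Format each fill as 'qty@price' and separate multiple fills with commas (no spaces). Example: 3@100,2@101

Answer: 5@105

Derivation:
After op 1 [order #1] limit_buy(price=104, qty=10): fills=none; bids=[#1:10@104] asks=[-]
After op 2 [order #2] limit_buy(price=100, qty=4): fills=none; bids=[#1:10@104 #2:4@100] asks=[-]
After op 3 [order #3] market_buy(qty=4): fills=none; bids=[#1:10@104 #2:4@100] asks=[-]
After op 4 [order #4] market_buy(qty=6): fills=none; bids=[#1:10@104 #2:4@100] asks=[-]
After op 5 [order #5] limit_buy(price=105, qty=10): fills=none; bids=[#5:10@105 #1:10@104 #2:4@100] asks=[-]
After op 6 cancel(order #2): fills=none; bids=[#5:10@105 #1:10@104] asks=[-]
After op 7 [order #100] limit_sell(price=100, qty=5): fills=#5x#100:5@105; bids=[#5:5@105 #1:10@104] asks=[-]
After op 8 [order #101] limit_buy(price=105, qty=5): fills=none; bids=[#5:5@105 #101:5@105 #1:10@104] asks=[-]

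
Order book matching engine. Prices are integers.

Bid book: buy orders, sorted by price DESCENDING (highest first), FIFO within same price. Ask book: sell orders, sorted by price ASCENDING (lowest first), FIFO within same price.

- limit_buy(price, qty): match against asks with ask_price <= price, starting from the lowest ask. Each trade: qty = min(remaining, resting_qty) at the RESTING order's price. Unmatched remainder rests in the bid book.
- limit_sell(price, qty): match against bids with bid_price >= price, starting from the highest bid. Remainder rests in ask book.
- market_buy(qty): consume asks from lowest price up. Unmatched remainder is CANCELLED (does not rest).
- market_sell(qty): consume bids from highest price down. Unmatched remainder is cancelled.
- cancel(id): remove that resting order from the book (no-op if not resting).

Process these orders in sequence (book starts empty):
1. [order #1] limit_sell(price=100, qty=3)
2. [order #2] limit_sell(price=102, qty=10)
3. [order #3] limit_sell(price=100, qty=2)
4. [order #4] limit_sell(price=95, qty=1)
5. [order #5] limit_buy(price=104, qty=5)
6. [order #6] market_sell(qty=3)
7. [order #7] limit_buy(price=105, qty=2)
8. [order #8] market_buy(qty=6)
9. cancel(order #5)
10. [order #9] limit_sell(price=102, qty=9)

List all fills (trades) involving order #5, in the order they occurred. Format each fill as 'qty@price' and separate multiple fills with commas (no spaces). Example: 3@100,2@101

Answer: 1@95,3@100,1@100

Derivation:
After op 1 [order #1] limit_sell(price=100, qty=3): fills=none; bids=[-] asks=[#1:3@100]
After op 2 [order #2] limit_sell(price=102, qty=10): fills=none; bids=[-] asks=[#1:3@100 #2:10@102]
After op 3 [order #3] limit_sell(price=100, qty=2): fills=none; bids=[-] asks=[#1:3@100 #3:2@100 #2:10@102]
After op 4 [order #4] limit_sell(price=95, qty=1): fills=none; bids=[-] asks=[#4:1@95 #1:3@100 #3:2@100 #2:10@102]
After op 5 [order #5] limit_buy(price=104, qty=5): fills=#5x#4:1@95 #5x#1:3@100 #5x#3:1@100; bids=[-] asks=[#3:1@100 #2:10@102]
After op 6 [order #6] market_sell(qty=3): fills=none; bids=[-] asks=[#3:1@100 #2:10@102]
After op 7 [order #7] limit_buy(price=105, qty=2): fills=#7x#3:1@100 #7x#2:1@102; bids=[-] asks=[#2:9@102]
After op 8 [order #8] market_buy(qty=6): fills=#8x#2:6@102; bids=[-] asks=[#2:3@102]
After op 9 cancel(order #5): fills=none; bids=[-] asks=[#2:3@102]
After op 10 [order #9] limit_sell(price=102, qty=9): fills=none; bids=[-] asks=[#2:3@102 #9:9@102]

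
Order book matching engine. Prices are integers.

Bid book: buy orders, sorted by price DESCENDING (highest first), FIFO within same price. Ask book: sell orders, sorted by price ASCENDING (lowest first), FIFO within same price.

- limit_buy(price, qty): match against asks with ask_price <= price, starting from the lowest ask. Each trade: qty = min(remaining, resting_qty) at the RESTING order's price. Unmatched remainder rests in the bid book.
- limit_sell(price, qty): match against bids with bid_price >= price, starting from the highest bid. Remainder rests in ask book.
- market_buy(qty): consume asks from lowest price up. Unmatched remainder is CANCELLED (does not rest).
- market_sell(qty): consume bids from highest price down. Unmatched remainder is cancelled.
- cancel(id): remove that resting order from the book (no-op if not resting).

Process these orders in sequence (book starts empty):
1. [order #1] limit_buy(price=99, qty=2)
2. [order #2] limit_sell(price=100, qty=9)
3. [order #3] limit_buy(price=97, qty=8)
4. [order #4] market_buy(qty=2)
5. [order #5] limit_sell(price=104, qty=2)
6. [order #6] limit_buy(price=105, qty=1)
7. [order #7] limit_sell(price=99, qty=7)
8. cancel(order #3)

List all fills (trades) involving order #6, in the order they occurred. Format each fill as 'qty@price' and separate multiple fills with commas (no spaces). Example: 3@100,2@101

After op 1 [order #1] limit_buy(price=99, qty=2): fills=none; bids=[#1:2@99] asks=[-]
After op 2 [order #2] limit_sell(price=100, qty=9): fills=none; bids=[#1:2@99] asks=[#2:9@100]
After op 3 [order #3] limit_buy(price=97, qty=8): fills=none; bids=[#1:2@99 #3:8@97] asks=[#2:9@100]
After op 4 [order #4] market_buy(qty=2): fills=#4x#2:2@100; bids=[#1:2@99 #3:8@97] asks=[#2:7@100]
After op 5 [order #5] limit_sell(price=104, qty=2): fills=none; bids=[#1:2@99 #3:8@97] asks=[#2:7@100 #5:2@104]
After op 6 [order #6] limit_buy(price=105, qty=1): fills=#6x#2:1@100; bids=[#1:2@99 #3:8@97] asks=[#2:6@100 #5:2@104]
After op 7 [order #7] limit_sell(price=99, qty=7): fills=#1x#7:2@99; bids=[#3:8@97] asks=[#7:5@99 #2:6@100 #5:2@104]
After op 8 cancel(order #3): fills=none; bids=[-] asks=[#7:5@99 #2:6@100 #5:2@104]

Answer: 1@100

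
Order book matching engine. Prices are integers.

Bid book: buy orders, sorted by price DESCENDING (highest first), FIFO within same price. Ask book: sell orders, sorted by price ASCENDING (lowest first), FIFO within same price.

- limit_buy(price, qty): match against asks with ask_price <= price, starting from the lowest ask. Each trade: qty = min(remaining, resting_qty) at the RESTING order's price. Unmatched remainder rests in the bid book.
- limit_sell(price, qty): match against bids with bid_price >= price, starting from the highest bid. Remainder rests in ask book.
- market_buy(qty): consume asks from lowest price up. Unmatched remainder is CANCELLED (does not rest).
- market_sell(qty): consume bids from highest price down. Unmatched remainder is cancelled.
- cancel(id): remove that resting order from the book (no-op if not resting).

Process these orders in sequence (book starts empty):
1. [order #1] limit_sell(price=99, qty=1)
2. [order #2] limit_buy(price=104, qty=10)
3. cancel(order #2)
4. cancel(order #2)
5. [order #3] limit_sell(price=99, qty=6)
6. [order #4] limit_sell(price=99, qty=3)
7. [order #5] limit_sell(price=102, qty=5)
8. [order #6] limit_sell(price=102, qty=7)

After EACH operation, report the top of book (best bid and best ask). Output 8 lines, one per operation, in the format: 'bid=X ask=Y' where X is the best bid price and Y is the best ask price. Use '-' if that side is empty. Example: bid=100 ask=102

Answer: bid=- ask=99
bid=104 ask=-
bid=- ask=-
bid=- ask=-
bid=- ask=99
bid=- ask=99
bid=- ask=99
bid=- ask=99

Derivation:
After op 1 [order #1] limit_sell(price=99, qty=1): fills=none; bids=[-] asks=[#1:1@99]
After op 2 [order #2] limit_buy(price=104, qty=10): fills=#2x#1:1@99; bids=[#2:9@104] asks=[-]
After op 3 cancel(order #2): fills=none; bids=[-] asks=[-]
After op 4 cancel(order #2): fills=none; bids=[-] asks=[-]
After op 5 [order #3] limit_sell(price=99, qty=6): fills=none; bids=[-] asks=[#3:6@99]
After op 6 [order #4] limit_sell(price=99, qty=3): fills=none; bids=[-] asks=[#3:6@99 #4:3@99]
After op 7 [order #5] limit_sell(price=102, qty=5): fills=none; bids=[-] asks=[#3:6@99 #4:3@99 #5:5@102]
After op 8 [order #6] limit_sell(price=102, qty=7): fills=none; bids=[-] asks=[#3:6@99 #4:3@99 #5:5@102 #6:7@102]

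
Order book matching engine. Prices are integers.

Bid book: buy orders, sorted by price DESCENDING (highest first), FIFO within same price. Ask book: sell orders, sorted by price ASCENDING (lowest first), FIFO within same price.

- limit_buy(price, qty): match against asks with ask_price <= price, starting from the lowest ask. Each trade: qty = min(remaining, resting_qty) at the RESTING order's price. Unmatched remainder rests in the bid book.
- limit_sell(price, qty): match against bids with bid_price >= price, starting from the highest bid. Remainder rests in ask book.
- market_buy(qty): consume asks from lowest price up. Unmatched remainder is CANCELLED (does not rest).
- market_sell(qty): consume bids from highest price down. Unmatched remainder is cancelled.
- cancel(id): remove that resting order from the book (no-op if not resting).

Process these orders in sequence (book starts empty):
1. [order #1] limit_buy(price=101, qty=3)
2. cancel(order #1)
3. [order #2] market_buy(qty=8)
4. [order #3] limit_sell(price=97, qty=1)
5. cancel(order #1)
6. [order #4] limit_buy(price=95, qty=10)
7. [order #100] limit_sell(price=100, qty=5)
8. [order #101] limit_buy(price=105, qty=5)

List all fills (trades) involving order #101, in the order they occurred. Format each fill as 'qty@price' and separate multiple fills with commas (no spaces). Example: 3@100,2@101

After op 1 [order #1] limit_buy(price=101, qty=3): fills=none; bids=[#1:3@101] asks=[-]
After op 2 cancel(order #1): fills=none; bids=[-] asks=[-]
After op 3 [order #2] market_buy(qty=8): fills=none; bids=[-] asks=[-]
After op 4 [order #3] limit_sell(price=97, qty=1): fills=none; bids=[-] asks=[#3:1@97]
After op 5 cancel(order #1): fills=none; bids=[-] asks=[#3:1@97]
After op 6 [order #4] limit_buy(price=95, qty=10): fills=none; bids=[#4:10@95] asks=[#3:1@97]
After op 7 [order #100] limit_sell(price=100, qty=5): fills=none; bids=[#4:10@95] asks=[#3:1@97 #100:5@100]
After op 8 [order #101] limit_buy(price=105, qty=5): fills=#101x#3:1@97 #101x#100:4@100; bids=[#4:10@95] asks=[#100:1@100]

Answer: 1@97,4@100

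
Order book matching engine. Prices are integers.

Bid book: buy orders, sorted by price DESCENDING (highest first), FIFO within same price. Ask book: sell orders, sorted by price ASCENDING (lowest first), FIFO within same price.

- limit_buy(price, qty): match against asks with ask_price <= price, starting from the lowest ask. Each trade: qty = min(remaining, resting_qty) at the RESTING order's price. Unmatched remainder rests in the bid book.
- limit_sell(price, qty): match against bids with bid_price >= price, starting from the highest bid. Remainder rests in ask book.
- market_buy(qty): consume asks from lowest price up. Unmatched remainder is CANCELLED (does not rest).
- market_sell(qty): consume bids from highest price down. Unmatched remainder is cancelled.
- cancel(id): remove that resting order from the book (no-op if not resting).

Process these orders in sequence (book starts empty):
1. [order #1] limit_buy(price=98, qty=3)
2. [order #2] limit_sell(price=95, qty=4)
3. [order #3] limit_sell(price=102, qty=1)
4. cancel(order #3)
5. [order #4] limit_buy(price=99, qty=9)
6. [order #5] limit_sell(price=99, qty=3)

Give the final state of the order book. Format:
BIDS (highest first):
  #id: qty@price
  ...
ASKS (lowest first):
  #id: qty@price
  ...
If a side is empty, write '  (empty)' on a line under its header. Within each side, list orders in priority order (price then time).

After op 1 [order #1] limit_buy(price=98, qty=3): fills=none; bids=[#1:3@98] asks=[-]
After op 2 [order #2] limit_sell(price=95, qty=4): fills=#1x#2:3@98; bids=[-] asks=[#2:1@95]
After op 3 [order #3] limit_sell(price=102, qty=1): fills=none; bids=[-] asks=[#2:1@95 #3:1@102]
After op 4 cancel(order #3): fills=none; bids=[-] asks=[#2:1@95]
After op 5 [order #4] limit_buy(price=99, qty=9): fills=#4x#2:1@95; bids=[#4:8@99] asks=[-]
After op 6 [order #5] limit_sell(price=99, qty=3): fills=#4x#5:3@99; bids=[#4:5@99] asks=[-]

Answer: BIDS (highest first):
  #4: 5@99
ASKS (lowest first):
  (empty)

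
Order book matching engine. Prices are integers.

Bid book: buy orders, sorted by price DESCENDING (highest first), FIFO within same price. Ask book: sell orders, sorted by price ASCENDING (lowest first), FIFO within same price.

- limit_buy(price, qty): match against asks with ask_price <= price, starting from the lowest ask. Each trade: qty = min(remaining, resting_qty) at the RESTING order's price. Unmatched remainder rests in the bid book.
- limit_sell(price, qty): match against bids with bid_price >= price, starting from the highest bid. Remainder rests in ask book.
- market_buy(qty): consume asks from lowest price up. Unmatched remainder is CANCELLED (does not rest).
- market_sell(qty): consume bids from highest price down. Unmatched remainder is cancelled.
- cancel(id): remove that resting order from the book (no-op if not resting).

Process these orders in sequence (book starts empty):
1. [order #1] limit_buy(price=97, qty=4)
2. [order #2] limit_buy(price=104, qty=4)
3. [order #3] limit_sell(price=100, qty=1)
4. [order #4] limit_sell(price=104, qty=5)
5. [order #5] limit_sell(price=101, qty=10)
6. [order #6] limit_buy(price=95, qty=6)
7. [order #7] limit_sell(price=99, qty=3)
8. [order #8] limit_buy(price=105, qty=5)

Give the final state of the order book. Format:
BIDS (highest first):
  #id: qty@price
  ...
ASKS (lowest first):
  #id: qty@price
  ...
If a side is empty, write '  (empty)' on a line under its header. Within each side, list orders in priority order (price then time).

Answer: BIDS (highest first):
  #1: 4@97
  #6: 6@95
ASKS (lowest first):
  #5: 8@101
  #4: 2@104

Derivation:
After op 1 [order #1] limit_buy(price=97, qty=4): fills=none; bids=[#1:4@97] asks=[-]
After op 2 [order #2] limit_buy(price=104, qty=4): fills=none; bids=[#2:4@104 #1:4@97] asks=[-]
After op 3 [order #3] limit_sell(price=100, qty=1): fills=#2x#3:1@104; bids=[#2:3@104 #1:4@97] asks=[-]
After op 4 [order #4] limit_sell(price=104, qty=5): fills=#2x#4:3@104; bids=[#1:4@97] asks=[#4:2@104]
After op 5 [order #5] limit_sell(price=101, qty=10): fills=none; bids=[#1:4@97] asks=[#5:10@101 #4:2@104]
After op 6 [order #6] limit_buy(price=95, qty=6): fills=none; bids=[#1:4@97 #6:6@95] asks=[#5:10@101 #4:2@104]
After op 7 [order #7] limit_sell(price=99, qty=3): fills=none; bids=[#1:4@97 #6:6@95] asks=[#7:3@99 #5:10@101 #4:2@104]
After op 8 [order #8] limit_buy(price=105, qty=5): fills=#8x#7:3@99 #8x#5:2@101; bids=[#1:4@97 #6:6@95] asks=[#5:8@101 #4:2@104]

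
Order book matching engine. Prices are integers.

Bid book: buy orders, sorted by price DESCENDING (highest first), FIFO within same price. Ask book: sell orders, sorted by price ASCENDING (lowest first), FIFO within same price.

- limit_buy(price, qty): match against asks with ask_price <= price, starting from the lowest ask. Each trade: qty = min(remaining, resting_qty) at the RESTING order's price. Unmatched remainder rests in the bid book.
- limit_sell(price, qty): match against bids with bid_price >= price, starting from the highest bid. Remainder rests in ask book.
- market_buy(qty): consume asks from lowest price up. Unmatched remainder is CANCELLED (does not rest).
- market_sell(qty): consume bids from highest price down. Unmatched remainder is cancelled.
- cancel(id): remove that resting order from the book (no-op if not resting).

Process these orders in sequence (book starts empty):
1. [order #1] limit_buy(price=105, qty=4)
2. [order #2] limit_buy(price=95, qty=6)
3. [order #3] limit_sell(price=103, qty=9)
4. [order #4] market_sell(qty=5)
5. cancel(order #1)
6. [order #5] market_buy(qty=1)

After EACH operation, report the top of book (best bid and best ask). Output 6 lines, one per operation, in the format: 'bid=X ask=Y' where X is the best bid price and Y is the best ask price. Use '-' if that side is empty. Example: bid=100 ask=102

Answer: bid=105 ask=-
bid=105 ask=-
bid=95 ask=103
bid=95 ask=103
bid=95 ask=103
bid=95 ask=103

Derivation:
After op 1 [order #1] limit_buy(price=105, qty=4): fills=none; bids=[#1:4@105] asks=[-]
After op 2 [order #2] limit_buy(price=95, qty=6): fills=none; bids=[#1:4@105 #2:6@95] asks=[-]
After op 3 [order #3] limit_sell(price=103, qty=9): fills=#1x#3:4@105; bids=[#2:6@95] asks=[#3:5@103]
After op 4 [order #4] market_sell(qty=5): fills=#2x#4:5@95; bids=[#2:1@95] asks=[#3:5@103]
After op 5 cancel(order #1): fills=none; bids=[#2:1@95] asks=[#3:5@103]
After op 6 [order #5] market_buy(qty=1): fills=#5x#3:1@103; bids=[#2:1@95] asks=[#3:4@103]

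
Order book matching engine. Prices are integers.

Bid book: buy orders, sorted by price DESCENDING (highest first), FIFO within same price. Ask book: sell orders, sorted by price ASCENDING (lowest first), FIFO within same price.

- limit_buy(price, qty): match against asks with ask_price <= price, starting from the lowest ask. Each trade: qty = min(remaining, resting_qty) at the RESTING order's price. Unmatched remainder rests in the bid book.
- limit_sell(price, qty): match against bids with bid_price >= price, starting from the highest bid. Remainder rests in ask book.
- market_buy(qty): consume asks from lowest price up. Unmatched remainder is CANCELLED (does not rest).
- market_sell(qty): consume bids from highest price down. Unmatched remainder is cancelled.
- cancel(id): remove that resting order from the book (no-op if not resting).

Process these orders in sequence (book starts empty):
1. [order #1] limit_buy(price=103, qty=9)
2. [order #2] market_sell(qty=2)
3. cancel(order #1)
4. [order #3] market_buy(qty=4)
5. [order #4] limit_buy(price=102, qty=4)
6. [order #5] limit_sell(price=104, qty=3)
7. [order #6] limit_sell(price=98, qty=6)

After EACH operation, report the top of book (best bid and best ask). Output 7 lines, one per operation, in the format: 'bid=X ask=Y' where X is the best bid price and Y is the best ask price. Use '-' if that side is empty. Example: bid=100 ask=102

Answer: bid=103 ask=-
bid=103 ask=-
bid=- ask=-
bid=- ask=-
bid=102 ask=-
bid=102 ask=104
bid=- ask=98

Derivation:
After op 1 [order #1] limit_buy(price=103, qty=9): fills=none; bids=[#1:9@103] asks=[-]
After op 2 [order #2] market_sell(qty=2): fills=#1x#2:2@103; bids=[#1:7@103] asks=[-]
After op 3 cancel(order #1): fills=none; bids=[-] asks=[-]
After op 4 [order #3] market_buy(qty=4): fills=none; bids=[-] asks=[-]
After op 5 [order #4] limit_buy(price=102, qty=4): fills=none; bids=[#4:4@102] asks=[-]
After op 6 [order #5] limit_sell(price=104, qty=3): fills=none; bids=[#4:4@102] asks=[#5:3@104]
After op 7 [order #6] limit_sell(price=98, qty=6): fills=#4x#6:4@102; bids=[-] asks=[#6:2@98 #5:3@104]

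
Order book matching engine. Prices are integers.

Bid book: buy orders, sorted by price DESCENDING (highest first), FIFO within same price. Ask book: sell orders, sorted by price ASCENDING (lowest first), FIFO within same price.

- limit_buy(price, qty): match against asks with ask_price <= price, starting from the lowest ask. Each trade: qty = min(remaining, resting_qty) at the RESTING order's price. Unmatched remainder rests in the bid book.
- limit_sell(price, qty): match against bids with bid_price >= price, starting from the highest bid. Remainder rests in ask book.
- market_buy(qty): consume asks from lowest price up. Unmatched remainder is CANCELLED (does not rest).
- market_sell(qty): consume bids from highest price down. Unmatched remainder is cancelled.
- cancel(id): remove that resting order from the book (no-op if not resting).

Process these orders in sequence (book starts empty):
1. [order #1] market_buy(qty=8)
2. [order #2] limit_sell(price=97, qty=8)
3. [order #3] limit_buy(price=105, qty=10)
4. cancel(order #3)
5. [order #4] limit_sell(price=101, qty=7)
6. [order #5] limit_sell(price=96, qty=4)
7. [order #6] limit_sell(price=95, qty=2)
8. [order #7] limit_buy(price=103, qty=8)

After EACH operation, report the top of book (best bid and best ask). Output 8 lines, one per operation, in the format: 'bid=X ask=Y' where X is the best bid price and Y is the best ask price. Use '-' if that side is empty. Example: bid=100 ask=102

After op 1 [order #1] market_buy(qty=8): fills=none; bids=[-] asks=[-]
After op 2 [order #2] limit_sell(price=97, qty=8): fills=none; bids=[-] asks=[#2:8@97]
After op 3 [order #3] limit_buy(price=105, qty=10): fills=#3x#2:8@97; bids=[#3:2@105] asks=[-]
After op 4 cancel(order #3): fills=none; bids=[-] asks=[-]
After op 5 [order #4] limit_sell(price=101, qty=7): fills=none; bids=[-] asks=[#4:7@101]
After op 6 [order #5] limit_sell(price=96, qty=4): fills=none; bids=[-] asks=[#5:4@96 #4:7@101]
After op 7 [order #6] limit_sell(price=95, qty=2): fills=none; bids=[-] asks=[#6:2@95 #5:4@96 #4:7@101]
After op 8 [order #7] limit_buy(price=103, qty=8): fills=#7x#6:2@95 #7x#5:4@96 #7x#4:2@101; bids=[-] asks=[#4:5@101]

Answer: bid=- ask=-
bid=- ask=97
bid=105 ask=-
bid=- ask=-
bid=- ask=101
bid=- ask=96
bid=- ask=95
bid=- ask=101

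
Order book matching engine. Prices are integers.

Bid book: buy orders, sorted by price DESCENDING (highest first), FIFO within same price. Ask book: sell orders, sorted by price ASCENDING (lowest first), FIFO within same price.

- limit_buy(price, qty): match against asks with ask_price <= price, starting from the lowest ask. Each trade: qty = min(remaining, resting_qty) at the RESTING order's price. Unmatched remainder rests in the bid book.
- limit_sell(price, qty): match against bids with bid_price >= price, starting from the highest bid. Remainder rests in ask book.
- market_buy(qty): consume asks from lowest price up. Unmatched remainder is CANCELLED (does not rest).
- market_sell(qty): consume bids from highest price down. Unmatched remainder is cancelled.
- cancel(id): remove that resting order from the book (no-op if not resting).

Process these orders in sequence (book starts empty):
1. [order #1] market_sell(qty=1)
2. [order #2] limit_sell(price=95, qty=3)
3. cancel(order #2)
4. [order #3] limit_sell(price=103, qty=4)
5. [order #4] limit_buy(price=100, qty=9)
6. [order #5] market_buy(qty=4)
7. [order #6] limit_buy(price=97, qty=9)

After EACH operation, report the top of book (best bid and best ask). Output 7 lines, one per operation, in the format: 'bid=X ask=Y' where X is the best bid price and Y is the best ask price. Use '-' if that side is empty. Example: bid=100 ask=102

After op 1 [order #1] market_sell(qty=1): fills=none; bids=[-] asks=[-]
After op 2 [order #2] limit_sell(price=95, qty=3): fills=none; bids=[-] asks=[#2:3@95]
After op 3 cancel(order #2): fills=none; bids=[-] asks=[-]
After op 4 [order #3] limit_sell(price=103, qty=4): fills=none; bids=[-] asks=[#3:4@103]
After op 5 [order #4] limit_buy(price=100, qty=9): fills=none; bids=[#4:9@100] asks=[#3:4@103]
After op 6 [order #5] market_buy(qty=4): fills=#5x#3:4@103; bids=[#4:9@100] asks=[-]
After op 7 [order #6] limit_buy(price=97, qty=9): fills=none; bids=[#4:9@100 #6:9@97] asks=[-]

Answer: bid=- ask=-
bid=- ask=95
bid=- ask=-
bid=- ask=103
bid=100 ask=103
bid=100 ask=-
bid=100 ask=-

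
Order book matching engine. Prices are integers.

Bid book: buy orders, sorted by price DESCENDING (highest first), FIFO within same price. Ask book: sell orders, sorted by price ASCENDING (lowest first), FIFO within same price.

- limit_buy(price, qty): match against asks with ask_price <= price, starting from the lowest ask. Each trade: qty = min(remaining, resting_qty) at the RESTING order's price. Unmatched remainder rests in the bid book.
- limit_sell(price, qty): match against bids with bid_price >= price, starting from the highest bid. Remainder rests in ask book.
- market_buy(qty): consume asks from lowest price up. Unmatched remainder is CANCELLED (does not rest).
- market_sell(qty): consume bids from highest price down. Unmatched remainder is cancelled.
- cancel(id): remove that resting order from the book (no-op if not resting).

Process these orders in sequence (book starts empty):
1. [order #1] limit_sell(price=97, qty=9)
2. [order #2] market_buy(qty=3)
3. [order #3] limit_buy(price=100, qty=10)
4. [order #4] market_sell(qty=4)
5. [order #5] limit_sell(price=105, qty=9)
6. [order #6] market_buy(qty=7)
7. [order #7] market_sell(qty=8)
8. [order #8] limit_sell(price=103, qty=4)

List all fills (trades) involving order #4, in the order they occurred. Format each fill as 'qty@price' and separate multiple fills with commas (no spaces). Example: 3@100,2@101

After op 1 [order #1] limit_sell(price=97, qty=9): fills=none; bids=[-] asks=[#1:9@97]
After op 2 [order #2] market_buy(qty=3): fills=#2x#1:3@97; bids=[-] asks=[#1:6@97]
After op 3 [order #3] limit_buy(price=100, qty=10): fills=#3x#1:6@97; bids=[#3:4@100] asks=[-]
After op 4 [order #4] market_sell(qty=4): fills=#3x#4:4@100; bids=[-] asks=[-]
After op 5 [order #5] limit_sell(price=105, qty=9): fills=none; bids=[-] asks=[#5:9@105]
After op 6 [order #6] market_buy(qty=7): fills=#6x#5:7@105; bids=[-] asks=[#5:2@105]
After op 7 [order #7] market_sell(qty=8): fills=none; bids=[-] asks=[#5:2@105]
After op 8 [order #8] limit_sell(price=103, qty=4): fills=none; bids=[-] asks=[#8:4@103 #5:2@105]

Answer: 4@100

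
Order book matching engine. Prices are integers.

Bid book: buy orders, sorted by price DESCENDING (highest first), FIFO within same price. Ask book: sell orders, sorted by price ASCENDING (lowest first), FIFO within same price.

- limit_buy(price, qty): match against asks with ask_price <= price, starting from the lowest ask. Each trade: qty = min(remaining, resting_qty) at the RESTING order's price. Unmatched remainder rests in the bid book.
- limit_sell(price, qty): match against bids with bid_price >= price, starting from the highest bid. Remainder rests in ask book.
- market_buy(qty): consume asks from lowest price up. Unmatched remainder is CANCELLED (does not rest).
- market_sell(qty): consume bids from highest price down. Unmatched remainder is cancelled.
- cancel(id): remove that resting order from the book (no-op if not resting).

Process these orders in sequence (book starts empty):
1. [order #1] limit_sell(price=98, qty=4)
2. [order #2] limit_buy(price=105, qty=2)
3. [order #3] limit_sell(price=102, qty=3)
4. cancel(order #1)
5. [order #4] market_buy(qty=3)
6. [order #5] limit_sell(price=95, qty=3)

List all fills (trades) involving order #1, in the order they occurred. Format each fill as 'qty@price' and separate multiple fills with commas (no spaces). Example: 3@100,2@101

Answer: 2@98

Derivation:
After op 1 [order #1] limit_sell(price=98, qty=4): fills=none; bids=[-] asks=[#1:4@98]
After op 2 [order #2] limit_buy(price=105, qty=2): fills=#2x#1:2@98; bids=[-] asks=[#1:2@98]
After op 3 [order #3] limit_sell(price=102, qty=3): fills=none; bids=[-] asks=[#1:2@98 #3:3@102]
After op 4 cancel(order #1): fills=none; bids=[-] asks=[#3:3@102]
After op 5 [order #4] market_buy(qty=3): fills=#4x#3:3@102; bids=[-] asks=[-]
After op 6 [order #5] limit_sell(price=95, qty=3): fills=none; bids=[-] asks=[#5:3@95]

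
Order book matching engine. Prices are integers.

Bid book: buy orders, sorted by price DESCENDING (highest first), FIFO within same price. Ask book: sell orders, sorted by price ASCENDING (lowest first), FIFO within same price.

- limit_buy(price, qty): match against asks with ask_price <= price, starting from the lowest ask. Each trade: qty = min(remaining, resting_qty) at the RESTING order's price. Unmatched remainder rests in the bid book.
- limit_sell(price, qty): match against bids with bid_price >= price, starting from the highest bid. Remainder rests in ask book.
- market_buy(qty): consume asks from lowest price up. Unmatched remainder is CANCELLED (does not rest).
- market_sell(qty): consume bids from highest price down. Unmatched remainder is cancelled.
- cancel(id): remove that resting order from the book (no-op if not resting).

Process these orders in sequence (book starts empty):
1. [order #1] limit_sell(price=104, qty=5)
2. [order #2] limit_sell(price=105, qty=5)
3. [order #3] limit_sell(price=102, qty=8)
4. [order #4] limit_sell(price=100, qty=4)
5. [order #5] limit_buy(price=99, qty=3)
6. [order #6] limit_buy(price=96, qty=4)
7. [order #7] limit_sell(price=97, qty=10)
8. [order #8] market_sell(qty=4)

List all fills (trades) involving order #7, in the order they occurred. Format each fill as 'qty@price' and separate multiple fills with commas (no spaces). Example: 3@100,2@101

After op 1 [order #1] limit_sell(price=104, qty=5): fills=none; bids=[-] asks=[#1:5@104]
After op 2 [order #2] limit_sell(price=105, qty=5): fills=none; bids=[-] asks=[#1:5@104 #2:5@105]
After op 3 [order #3] limit_sell(price=102, qty=8): fills=none; bids=[-] asks=[#3:8@102 #1:5@104 #2:5@105]
After op 4 [order #4] limit_sell(price=100, qty=4): fills=none; bids=[-] asks=[#4:4@100 #3:8@102 #1:5@104 #2:5@105]
After op 5 [order #5] limit_buy(price=99, qty=3): fills=none; bids=[#5:3@99] asks=[#4:4@100 #3:8@102 #1:5@104 #2:5@105]
After op 6 [order #6] limit_buy(price=96, qty=4): fills=none; bids=[#5:3@99 #6:4@96] asks=[#4:4@100 #3:8@102 #1:5@104 #2:5@105]
After op 7 [order #7] limit_sell(price=97, qty=10): fills=#5x#7:3@99; bids=[#6:4@96] asks=[#7:7@97 #4:4@100 #3:8@102 #1:5@104 #2:5@105]
After op 8 [order #8] market_sell(qty=4): fills=#6x#8:4@96; bids=[-] asks=[#7:7@97 #4:4@100 #3:8@102 #1:5@104 #2:5@105]

Answer: 3@99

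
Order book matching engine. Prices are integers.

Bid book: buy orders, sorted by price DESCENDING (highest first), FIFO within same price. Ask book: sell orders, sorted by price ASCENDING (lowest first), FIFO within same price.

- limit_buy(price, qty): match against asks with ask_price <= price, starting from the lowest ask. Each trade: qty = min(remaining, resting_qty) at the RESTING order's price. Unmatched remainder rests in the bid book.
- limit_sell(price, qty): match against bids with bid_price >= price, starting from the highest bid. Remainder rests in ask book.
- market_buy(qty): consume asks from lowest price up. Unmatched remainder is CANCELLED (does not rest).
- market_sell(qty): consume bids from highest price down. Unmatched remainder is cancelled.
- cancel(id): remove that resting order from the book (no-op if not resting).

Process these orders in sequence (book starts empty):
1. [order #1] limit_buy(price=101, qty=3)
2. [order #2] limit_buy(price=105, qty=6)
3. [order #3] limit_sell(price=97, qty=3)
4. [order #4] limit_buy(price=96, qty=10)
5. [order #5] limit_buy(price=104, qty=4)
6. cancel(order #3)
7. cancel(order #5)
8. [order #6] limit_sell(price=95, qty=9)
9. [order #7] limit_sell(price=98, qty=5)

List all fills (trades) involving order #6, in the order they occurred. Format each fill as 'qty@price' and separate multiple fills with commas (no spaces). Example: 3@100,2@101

After op 1 [order #1] limit_buy(price=101, qty=3): fills=none; bids=[#1:3@101] asks=[-]
After op 2 [order #2] limit_buy(price=105, qty=6): fills=none; bids=[#2:6@105 #1:3@101] asks=[-]
After op 3 [order #3] limit_sell(price=97, qty=3): fills=#2x#3:3@105; bids=[#2:3@105 #1:3@101] asks=[-]
After op 4 [order #4] limit_buy(price=96, qty=10): fills=none; bids=[#2:3@105 #1:3@101 #4:10@96] asks=[-]
After op 5 [order #5] limit_buy(price=104, qty=4): fills=none; bids=[#2:3@105 #5:4@104 #1:3@101 #4:10@96] asks=[-]
After op 6 cancel(order #3): fills=none; bids=[#2:3@105 #5:4@104 #1:3@101 #4:10@96] asks=[-]
After op 7 cancel(order #5): fills=none; bids=[#2:3@105 #1:3@101 #4:10@96] asks=[-]
After op 8 [order #6] limit_sell(price=95, qty=9): fills=#2x#6:3@105 #1x#6:3@101 #4x#6:3@96; bids=[#4:7@96] asks=[-]
After op 9 [order #7] limit_sell(price=98, qty=5): fills=none; bids=[#4:7@96] asks=[#7:5@98]

Answer: 3@105,3@101,3@96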